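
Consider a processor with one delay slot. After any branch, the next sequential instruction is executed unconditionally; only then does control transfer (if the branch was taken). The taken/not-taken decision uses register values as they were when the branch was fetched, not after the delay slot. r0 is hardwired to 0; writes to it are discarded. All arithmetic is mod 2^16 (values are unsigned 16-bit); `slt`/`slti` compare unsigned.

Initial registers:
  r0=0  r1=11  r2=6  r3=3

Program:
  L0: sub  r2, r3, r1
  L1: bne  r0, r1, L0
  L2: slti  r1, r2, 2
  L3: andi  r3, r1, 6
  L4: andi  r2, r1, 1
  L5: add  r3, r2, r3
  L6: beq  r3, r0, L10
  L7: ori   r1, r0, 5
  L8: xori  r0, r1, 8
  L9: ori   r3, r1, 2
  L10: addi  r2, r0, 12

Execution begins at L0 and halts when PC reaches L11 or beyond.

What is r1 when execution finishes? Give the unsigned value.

[0] sub  r2, r3, r1  →  {r0:0, r1:11, r2:65528, r3:3}
[1] bne  r0, r1, L0  →  {r0:0, r1:11, r2:65528, r3:3}  ⟨branch taken⟩
[2] slti  r1, r2, 2  →  {r0:0, r1:0, r2:65528, r3:3}
[0] sub  r2, r3, r1  →  {r0:0, r1:0, r2:3, r3:3}
[1] bne  r0, r1, L0  →  {r0:0, r1:0, r2:3, r3:3}  ⟨branch fallthrough⟩
[2] slti  r1, r2, 2  →  {r0:0, r1:0, r2:3, r3:3}
[3] andi  r3, r1, 6  →  {r0:0, r1:0, r2:3, r3:0}
[4] andi  r2, r1, 1  →  {r0:0, r1:0, r2:0, r3:0}
[5] add  r3, r2, r3  →  {r0:0, r1:0, r2:0, r3:0}
[6] beq  r3, r0, L10  →  {r0:0, r1:0, r2:0, r3:0}  ⟨branch taken⟩
[7] ori   r1, r0, 5  →  {r0:0, r1:5, r2:0, r3:0}
[10] addi  r2, r0, 12  →  {r0:0, r1:5, r2:12, r3:0}

5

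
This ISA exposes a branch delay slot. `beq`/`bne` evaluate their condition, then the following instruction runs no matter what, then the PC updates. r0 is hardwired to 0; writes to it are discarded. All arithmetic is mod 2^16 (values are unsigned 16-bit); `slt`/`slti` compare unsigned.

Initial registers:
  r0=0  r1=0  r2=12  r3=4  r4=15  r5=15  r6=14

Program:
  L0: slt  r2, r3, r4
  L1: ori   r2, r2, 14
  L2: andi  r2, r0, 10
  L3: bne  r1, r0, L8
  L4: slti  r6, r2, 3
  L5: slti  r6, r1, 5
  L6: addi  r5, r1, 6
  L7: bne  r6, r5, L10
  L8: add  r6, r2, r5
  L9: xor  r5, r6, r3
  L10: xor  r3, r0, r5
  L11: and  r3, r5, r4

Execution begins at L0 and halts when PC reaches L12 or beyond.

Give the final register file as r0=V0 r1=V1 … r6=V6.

[0] slt  r2, r3, r4  →  {r0:0, r1:0, r2:1, r3:4, r4:15, r5:15, r6:14}
[1] ori   r2, r2, 14  →  {r0:0, r1:0, r2:15, r3:4, r4:15, r5:15, r6:14}
[2] andi  r2, r0, 10  →  {r0:0, r1:0, r2:0, r3:4, r4:15, r5:15, r6:14}
[3] bne  r1, r0, L8  →  {r0:0, r1:0, r2:0, r3:4, r4:15, r5:15, r6:14}  ⟨branch fallthrough⟩
[4] slti  r6, r2, 3  →  {r0:0, r1:0, r2:0, r3:4, r4:15, r5:15, r6:1}
[5] slti  r6, r1, 5  →  {r0:0, r1:0, r2:0, r3:4, r4:15, r5:15, r6:1}
[6] addi  r5, r1, 6  →  {r0:0, r1:0, r2:0, r3:4, r4:15, r5:6, r6:1}
[7] bne  r6, r5, L10  →  {r0:0, r1:0, r2:0, r3:4, r4:15, r5:6, r6:1}  ⟨branch taken⟩
[8] add  r6, r2, r5  →  {r0:0, r1:0, r2:0, r3:4, r4:15, r5:6, r6:6}
[10] xor  r3, r0, r5  →  {r0:0, r1:0, r2:0, r3:6, r4:15, r5:6, r6:6}
[11] and  r3, r5, r4  →  {r0:0, r1:0, r2:0, r3:6, r4:15, r5:6, r6:6}

r0=0 r1=0 r2=0 r3=6 r4=15 r5=6 r6=6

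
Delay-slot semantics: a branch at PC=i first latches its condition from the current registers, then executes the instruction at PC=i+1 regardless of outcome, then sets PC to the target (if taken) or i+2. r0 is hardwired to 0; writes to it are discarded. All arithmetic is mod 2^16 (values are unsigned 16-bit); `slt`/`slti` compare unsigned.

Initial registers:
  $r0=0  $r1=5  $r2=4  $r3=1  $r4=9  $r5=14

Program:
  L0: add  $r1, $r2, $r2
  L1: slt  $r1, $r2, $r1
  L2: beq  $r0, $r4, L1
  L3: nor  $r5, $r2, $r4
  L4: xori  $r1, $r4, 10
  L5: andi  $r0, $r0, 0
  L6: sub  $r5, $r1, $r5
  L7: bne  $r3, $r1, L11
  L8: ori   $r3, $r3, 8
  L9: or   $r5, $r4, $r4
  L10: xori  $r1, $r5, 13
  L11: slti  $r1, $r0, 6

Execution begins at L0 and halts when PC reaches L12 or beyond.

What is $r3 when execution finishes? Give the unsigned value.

#0 add  $r1, $r2, $r2 ; 0/8/4/1/9/14
#1 slt  $r1, $r2, $r1 ; 0/1/4/1/9/14
#2 beq  $r0, $r4, L1 ; 0/1/4/1/9/14 ; →fallthru
#3 nor  $r5, $r2, $r4 ; 0/1/4/1/9/65522
#4 xori  $r1, $r4, 10 ; 0/3/4/1/9/65522
#5 andi  $r0, $r0, 0 ; 0/3/4/1/9/65522
#6 sub  $r5, $r1, $r5 ; 0/3/4/1/9/17
#7 bne  $r3, $r1, L11 ; 0/3/4/1/9/17 ; →target
#8 ori   $r3, $r3, 8 ; 0/3/4/9/9/17
#11 slti  $r1, $r0, 6 ; 0/1/4/9/9/17

9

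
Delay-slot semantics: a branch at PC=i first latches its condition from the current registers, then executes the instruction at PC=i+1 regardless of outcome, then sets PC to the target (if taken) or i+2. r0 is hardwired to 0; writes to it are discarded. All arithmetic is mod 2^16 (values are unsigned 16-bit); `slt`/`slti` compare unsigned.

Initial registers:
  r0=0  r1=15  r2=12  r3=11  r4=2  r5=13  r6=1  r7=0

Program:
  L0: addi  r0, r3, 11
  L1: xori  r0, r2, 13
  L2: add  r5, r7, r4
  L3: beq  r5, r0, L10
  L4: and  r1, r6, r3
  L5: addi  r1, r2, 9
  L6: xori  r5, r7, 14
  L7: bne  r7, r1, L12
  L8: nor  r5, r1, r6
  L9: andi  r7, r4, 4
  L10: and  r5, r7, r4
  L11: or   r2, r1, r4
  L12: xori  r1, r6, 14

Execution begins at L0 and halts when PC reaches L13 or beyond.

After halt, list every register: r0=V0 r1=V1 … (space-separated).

[0] addi  r0, r3, 11  →  {r0:0, r1:15, r2:12, r3:11, r4:2, r5:13, r6:1, r7:0}
[1] xori  r0, r2, 13  →  {r0:0, r1:15, r2:12, r3:11, r4:2, r5:13, r6:1, r7:0}
[2] add  r5, r7, r4  →  {r0:0, r1:15, r2:12, r3:11, r4:2, r5:2, r6:1, r7:0}
[3] beq  r5, r0, L10  →  {r0:0, r1:15, r2:12, r3:11, r4:2, r5:2, r6:1, r7:0}  ⟨branch fallthrough⟩
[4] and  r1, r6, r3  →  {r0:0, r1:1, r2:12, r3:11, r4:2, r5:2, r6:1, r7:0}
[5] addi  r1, r2, 9  →  {r0:0, r1:21, r2:12, r3:11, r4:2, r5:2, r6:1, r7:0}
[6] xori  r5, r7, 14  →  {r0:0, r1:21, r2:12, r3:11, r4:2, r5:14, r6:1, r7:0}
[7] bne  r7, r1, L12  →  {r0:0, r1:21, r2:12, r3:11, r4:2, r5:14, r6:1, r7:0}  ⟨branch taken⟩
[8] nor  r5, r1, r6  →  {r0:0, r1:21, r2:12, r3:11, r4:2, r5:65514, r6:1, r7:0}
[12] xori  r1, r6, 14  →  {r0:0, r1:15, r2:12, r3:11, r4:2, r5:65514, r6:1, r7:0}

r0=0 r1=15 r2=12 r3=11 r4=2 r5=65514 r6=1 r7=0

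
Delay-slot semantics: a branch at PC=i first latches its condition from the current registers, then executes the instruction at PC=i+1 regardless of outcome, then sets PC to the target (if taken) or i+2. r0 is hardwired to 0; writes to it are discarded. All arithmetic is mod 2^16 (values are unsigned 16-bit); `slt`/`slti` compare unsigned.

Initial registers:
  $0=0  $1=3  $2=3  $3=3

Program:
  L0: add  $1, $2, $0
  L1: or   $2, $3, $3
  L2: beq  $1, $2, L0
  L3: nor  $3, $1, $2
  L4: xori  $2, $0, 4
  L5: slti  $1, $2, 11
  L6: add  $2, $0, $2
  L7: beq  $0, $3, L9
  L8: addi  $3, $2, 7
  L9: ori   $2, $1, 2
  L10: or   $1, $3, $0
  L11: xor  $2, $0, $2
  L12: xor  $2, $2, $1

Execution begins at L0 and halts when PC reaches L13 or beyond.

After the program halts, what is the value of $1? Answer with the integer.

[0] add  $1, $2, $0  →  {$0:0, $1:3, $2:3, $3:3}
[1] or   $2, $3, $3  →  {$0:0, $1:3, $2:3, $3:3}
[2] beq  $1, $2, L0  →  {$0:0, $1:3, $2:3, $3:3}  ⟨branch taken⟩
[3] nor  $3, $1, $2  →  {$0:0, $1:3, $2:3, $3:65532}
[0] add  $1, $2, $0  →  {$0:0, $1:3, $2:3, $3:65532}
[1] or   $2, $3, $3  →  {$0:0, $1:3, $2:65532, $3:65532}
[2] beq  $1, $2, L0  →  {$0:0, $1:3, $2:65532, $3:65532}  ⟨branch fallthrough⟩
[3] nor  $3, $1, $2  →  {$0:0, $1:3, $2:65532, $3:0}
[4] xori  $2, $0, 4  →  {$0:0, $1:3, $2:4, $3:0}
[5] slti  $1, $2, 11  →  {$0:0, $1:1, $2:4, $3:0}
[6] add  $2, $0, $2  →  {$0:0, $1:1, $2:4, $3:0}
[7] beq  $0, $3, L9  →  {$0:0, $1:1, $2:4, $3:0}  ⟨branch taken⟩
[8] addi  $3, $2, 7  →  {$0:0, $1:1, $2:4, $3:11}
[9] ori   $2, $1, 2  →  {$0:0, $1:1, $2:3, $3:11}
[10] or   $1, $3, $0  →  {$0:0, $1:11, $2:3, $3:11}
[11] xor  $2, $0, $2  →  {$0:0, $1:11, $2:3, $3:11}
[12] xor  $2, $2, $1  →  {$0:0, $1:11, $2:8, $3:11}

11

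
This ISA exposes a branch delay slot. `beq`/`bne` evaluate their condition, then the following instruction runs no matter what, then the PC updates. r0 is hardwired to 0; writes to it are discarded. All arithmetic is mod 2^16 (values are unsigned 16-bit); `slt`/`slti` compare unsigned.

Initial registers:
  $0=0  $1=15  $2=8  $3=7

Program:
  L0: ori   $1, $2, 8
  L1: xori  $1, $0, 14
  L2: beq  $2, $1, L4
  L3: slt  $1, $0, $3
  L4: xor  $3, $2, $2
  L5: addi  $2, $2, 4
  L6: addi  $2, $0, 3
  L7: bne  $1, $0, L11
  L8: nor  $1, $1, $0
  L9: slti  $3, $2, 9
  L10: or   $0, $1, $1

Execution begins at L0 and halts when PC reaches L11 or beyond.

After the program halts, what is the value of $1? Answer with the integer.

  step pc=0: ori   $1, $2, 8  regs=(0,8,8,7)
  step pc=1: xori  $1, $0, 14  regs=(0,14,8,7)
  step pc=2: beq  $2, $1, L4  cond=F  regs=(0,14,8,7)
  step pc=3: slt  $1, $0, $3  regs=(0,1,8,7)
  step pc=4: xor  $3, $2, $2  regs=(0,1,8,0)
  step pc=5: addi  $2, $2, 4  regs=(0,1,12,0)
  step pc=6: addi  $2, $0, 3  regs=(0,1,3,0)
  step pc=7: bne  $1, $0, L11  cond=T  regs=(0,1,3,0)
  step pc=8: nor  $1, $1, $0  regs=(0,65534,3,0)

65534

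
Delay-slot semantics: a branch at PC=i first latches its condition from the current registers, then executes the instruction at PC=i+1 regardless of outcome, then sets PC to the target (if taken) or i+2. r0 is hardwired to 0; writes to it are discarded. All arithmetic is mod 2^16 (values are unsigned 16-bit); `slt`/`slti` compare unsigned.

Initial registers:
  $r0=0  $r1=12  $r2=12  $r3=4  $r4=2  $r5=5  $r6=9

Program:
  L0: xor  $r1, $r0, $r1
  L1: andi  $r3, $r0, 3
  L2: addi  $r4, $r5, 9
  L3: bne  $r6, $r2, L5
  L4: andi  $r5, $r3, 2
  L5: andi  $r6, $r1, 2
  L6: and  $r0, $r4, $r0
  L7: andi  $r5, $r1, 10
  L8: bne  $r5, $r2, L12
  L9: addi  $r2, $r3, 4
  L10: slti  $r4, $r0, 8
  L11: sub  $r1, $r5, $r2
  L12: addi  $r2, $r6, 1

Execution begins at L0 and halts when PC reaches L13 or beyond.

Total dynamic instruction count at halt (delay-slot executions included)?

11

  step pc=0: xor  $r1, $r0, $r1  regs=(0,12,12,4,2,5,9)
  step pc=1: andi  $r3, $r0, 3  regs=(0,12,12,0,2,5,9)
  step pc=2: addi  $r4, $r5, 9  regs=(0,12,12,0,14,5,9)
  step pc=3: bne  $r6, $r2, L5  cond=T  regs=(0,12,12,0,14,5,9)
  step pc=4: andi  $r5, $r3, 2  regs=(0,12,12,0,14,0,9)
  step pc=5: andi  $r6, $r1, 2  regs=(0,12,12,0,14,0,0)
  step pc=6: and  $r0, $r4, $r0  regs=(0,12,12,0,14,0,0)
  step pc=7: andi  $r5, $r1, 10  regs=(0,12,12,0,14,8,0)
  step pc=8: bne  $r5, $r2, L12  cond=T  regs=(0,12,12,0,14,8,0)
  step pc=9: addi  $r2, $r3, 4  regs=(0,12,4,0,14,8,0)
  step pc=12: addi  $r2, $r6, 1  regs=(0,12,1,0,14,8,0)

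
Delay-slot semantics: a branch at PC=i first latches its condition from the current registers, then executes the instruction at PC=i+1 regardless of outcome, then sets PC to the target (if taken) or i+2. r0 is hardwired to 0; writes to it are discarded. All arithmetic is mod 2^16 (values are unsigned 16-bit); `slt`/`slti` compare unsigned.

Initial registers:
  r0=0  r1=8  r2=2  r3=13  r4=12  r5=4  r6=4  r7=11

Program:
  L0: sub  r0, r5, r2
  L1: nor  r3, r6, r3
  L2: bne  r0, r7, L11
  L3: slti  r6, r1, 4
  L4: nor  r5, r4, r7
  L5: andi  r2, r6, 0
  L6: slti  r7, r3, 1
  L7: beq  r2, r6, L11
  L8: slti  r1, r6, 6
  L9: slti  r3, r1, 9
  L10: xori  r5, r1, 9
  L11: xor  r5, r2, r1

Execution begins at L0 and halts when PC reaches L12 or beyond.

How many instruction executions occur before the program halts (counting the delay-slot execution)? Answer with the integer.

#0 sub  r0, r5, r2 ; 0/8/2/13/12/4/4/11
#1 nor  r3, r6, r3 ; 0/8/2/65522/12/4/4/11
#2 bne  r0, r7, L11 ; 0/8/2/65522/12/4/4/11 ; →target
#3 slti  r6, r1, 4 ; 0/8/2/65522/12/4/0/11
#11 xor  r5, r2, r1 ; 0/8/2/65522/12/10/0/11

5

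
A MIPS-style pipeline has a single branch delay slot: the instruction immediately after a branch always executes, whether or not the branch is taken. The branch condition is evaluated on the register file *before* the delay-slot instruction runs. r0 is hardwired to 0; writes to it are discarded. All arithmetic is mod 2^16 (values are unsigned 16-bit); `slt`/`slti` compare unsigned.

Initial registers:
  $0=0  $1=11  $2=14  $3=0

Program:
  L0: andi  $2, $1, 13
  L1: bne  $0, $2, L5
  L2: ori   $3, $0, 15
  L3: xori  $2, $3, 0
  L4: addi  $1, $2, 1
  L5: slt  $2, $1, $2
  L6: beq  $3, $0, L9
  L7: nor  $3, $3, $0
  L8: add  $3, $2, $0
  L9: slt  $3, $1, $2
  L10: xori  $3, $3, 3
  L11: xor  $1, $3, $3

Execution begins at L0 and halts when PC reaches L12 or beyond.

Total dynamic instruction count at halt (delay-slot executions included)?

10

#0 andi  $2, $1, 13 ; 0/11/9/0
#1 bne  $0, $2, L5 ; 0/11/9/0 ; →target
#2 ori   $3, $0, 15 ; 0/11/9/15
#5 slt  $2, $1, $2 ; 0/11/0/15
#6 beq  $3, $0, L9 ; 0/11/0/15 ; →fallthru
#7 nor  $3, $3, $0 ; 0/11/0/65520
#8 add  $3, $2, $0 ; 0/11/0/0
#9 slt  $3, $1, $2 ; 0/11/0/0
#10 xori  $3, $3, 3 ; 0/11/0/3
#11 xor  $1, $3, $3 ; 0/0/0/3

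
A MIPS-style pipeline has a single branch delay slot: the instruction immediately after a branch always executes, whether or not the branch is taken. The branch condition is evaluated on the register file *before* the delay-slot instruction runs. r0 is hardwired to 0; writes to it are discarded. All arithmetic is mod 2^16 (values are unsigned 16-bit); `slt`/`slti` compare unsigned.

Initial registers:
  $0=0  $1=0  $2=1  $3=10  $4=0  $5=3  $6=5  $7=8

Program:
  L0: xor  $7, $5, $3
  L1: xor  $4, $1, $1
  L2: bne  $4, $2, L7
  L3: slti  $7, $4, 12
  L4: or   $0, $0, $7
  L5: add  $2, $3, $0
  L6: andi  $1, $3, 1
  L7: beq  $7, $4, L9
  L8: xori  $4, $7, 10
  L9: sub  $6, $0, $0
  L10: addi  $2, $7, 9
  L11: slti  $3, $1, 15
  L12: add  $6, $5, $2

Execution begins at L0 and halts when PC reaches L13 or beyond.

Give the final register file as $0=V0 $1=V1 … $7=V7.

  step pc=0: xor  $7, $5, $3  regs=(0,0,1,10,0,3,5,9)
  step pc=1: xor  $4, $1, $1  regs=(0,0,1,10,0,3,5,9)
  step pc=2: bne  $4, $2, L7  cond=T  regs=(0,0,1,10,0,3,5,9)
  step pc=3: slti  $7, $4, 12  regs=(0,0,1,10,0,3,5,1)
  step pc=7: beq  $7, $4, L9  cond=F  regs=(0,0,1,10,0,3,5,1)
  step pc=8: xori  $4, $7, 10  regs=(0,0,1,10,11,3,5,1)
  step pc=9: sub  $6, $0, $0  regs=(0,0,1,10,11,3,0,1)
  step pc=10: addi  $2, $7, 9  regs=(0,0,10,10,11,3,0,1)
  step pc=11: slti  $3, $1, 15  regs=(0,0,10,1,11,3,0,1)
  step pc=12: add  $6, $5, $2  regs=(0,0,10,1,11,3,13,1)

$0=0 $1=0 $2=10 $3=1 $4=11 $5=3 $6=13 $7=1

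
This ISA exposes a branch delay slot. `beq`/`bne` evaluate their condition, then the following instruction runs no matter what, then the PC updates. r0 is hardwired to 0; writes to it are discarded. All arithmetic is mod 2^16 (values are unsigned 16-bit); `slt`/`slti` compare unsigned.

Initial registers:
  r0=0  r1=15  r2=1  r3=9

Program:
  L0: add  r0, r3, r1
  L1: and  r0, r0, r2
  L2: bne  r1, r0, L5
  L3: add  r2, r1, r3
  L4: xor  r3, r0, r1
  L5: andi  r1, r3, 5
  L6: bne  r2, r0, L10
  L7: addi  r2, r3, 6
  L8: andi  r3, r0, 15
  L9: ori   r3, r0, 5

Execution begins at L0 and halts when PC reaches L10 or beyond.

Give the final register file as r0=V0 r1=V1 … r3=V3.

PC=0  add  r0, r3, r1        | r0=0 r1=15 r2=1 r3=9
PC=1  and  r0, r0, r2        | r0=0 r1=15 r2=1 r3=9
PC=2  bne  r1, r0, L5        | r0=0 r1=15 r2=1 r3=9  [TAKEN]
PC=3  add  r2, r1, r3        | r0=0 r1=15 r2=24 r3=9
PC=5  andi  r1, r3, 5        | r0=0 r1=1 r2=24 r3=9
PC=6  bne  r2, r0, L10       | r0=0 r1=1 r2=24 r3=9  [TAKEN]
PC=7  addi  r2, r3, 6        | r0=0 r1=1 r2=15 r3=9

r0=0 r1=1 r2=15 r3=9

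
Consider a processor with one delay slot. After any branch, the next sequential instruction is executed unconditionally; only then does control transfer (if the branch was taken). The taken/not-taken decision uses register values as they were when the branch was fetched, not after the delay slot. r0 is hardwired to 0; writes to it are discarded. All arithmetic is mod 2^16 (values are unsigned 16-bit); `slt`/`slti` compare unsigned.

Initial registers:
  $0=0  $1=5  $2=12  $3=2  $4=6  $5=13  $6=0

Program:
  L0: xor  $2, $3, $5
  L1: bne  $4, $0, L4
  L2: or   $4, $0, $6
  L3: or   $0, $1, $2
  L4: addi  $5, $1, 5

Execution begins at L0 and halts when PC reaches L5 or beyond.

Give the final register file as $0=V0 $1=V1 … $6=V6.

PC=0  xor  $2, $3, $5        | $0=0 $1=5 $2=15 $3=2 $4=6 $5=13 $6=0
PC=1  bne  $4, $0, L4        | $0=0 $1=5 $2=15 $3=2 $4=6 $5=13 $6=0  [TAKEN]
PC=2  or   $4, $0, $6        | $0=0 $1=5 $2=15 $3=2 $4=0 $5=13 $6=0
PC=4  addi  $5, $1, 5        | $0=0 $1=5 $2=15 $3=2 $4=0 $5=10 $6=0

$0=0 $1=5 $2=15 $3=2 $4=0 $5=10 $6=0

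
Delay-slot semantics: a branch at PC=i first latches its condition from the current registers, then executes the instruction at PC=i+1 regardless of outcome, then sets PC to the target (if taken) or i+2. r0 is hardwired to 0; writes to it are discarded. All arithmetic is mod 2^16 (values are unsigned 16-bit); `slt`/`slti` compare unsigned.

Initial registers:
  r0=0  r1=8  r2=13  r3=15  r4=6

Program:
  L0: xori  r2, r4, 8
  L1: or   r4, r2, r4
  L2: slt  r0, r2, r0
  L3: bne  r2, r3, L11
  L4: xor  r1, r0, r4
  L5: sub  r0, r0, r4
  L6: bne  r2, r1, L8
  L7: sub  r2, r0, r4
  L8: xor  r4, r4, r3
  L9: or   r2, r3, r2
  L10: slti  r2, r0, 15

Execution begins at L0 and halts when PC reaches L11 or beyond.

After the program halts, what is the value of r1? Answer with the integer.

14

PC=0  xori  r2, r4, 8        | r0=0 r1=8 r2=14 r3=15 r4=6
PC=1  or   r4, r2, r4        | r0=0 r1=8 r2=14 r3=15 r4=14
PC=2  slt  r0, r2, r0        | r0=0 r1=8 r2=14 r3=15 r4=14
PC=3  bne  r2, r3, L11       | r0=0 r1=8 r2=14 r3=15 r4=14  [TAKEN]
PC=4  xor  r1, r0, r4        | r0=0 r1=14 r2=14 r3=15 r4=14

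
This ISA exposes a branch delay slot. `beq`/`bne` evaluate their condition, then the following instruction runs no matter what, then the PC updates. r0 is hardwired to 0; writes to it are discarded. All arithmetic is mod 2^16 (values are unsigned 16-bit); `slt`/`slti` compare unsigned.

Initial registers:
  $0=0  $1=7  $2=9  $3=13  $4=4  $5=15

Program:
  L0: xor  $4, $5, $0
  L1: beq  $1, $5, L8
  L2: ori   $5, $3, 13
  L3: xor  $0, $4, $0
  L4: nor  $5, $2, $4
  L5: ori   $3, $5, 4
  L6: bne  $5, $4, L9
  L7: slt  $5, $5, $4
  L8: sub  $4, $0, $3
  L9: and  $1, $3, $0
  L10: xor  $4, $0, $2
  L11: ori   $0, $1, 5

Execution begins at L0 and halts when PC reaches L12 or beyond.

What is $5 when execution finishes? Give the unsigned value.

  step pc=0: xor  $4, $5, $0  regs=(0,7,9,13,15,15)
  step pc=1: beq  $1, $5, L8  cond=F  regs=(0,7,9,13,15,15)
  step pc=2: ori   $5, $3, 13  regs=(0,7,9,13,15,13)
  step pc=3: xor  $0, $4, $0  regs=(0,7,9,13,15,13)
  step pc=4: nor  $5, $2, $4  regs=(0,7,9,13,15,65520)
  step pc=5: ori   $3, $5, 4  regs=(0,7,9,65524,15,65520)
  step pc=6: bne  $5, $4, L9  cond=T  regs=(0,7,9,65524,15,65520)
  step pc=7: slt  $5, $5, $4  regs=(0,7,9,65524,15,0)
  step pc=9: and  $1, $3, $0  regs=(0,0,9,65524,15,0)
  step pc=10: xor  $4, $0, $2  regs=(0,0,9,65524,9,0)
  step pc=11: ori   $0, $1, 5  regs=(0,0,9,65524,9,0)

0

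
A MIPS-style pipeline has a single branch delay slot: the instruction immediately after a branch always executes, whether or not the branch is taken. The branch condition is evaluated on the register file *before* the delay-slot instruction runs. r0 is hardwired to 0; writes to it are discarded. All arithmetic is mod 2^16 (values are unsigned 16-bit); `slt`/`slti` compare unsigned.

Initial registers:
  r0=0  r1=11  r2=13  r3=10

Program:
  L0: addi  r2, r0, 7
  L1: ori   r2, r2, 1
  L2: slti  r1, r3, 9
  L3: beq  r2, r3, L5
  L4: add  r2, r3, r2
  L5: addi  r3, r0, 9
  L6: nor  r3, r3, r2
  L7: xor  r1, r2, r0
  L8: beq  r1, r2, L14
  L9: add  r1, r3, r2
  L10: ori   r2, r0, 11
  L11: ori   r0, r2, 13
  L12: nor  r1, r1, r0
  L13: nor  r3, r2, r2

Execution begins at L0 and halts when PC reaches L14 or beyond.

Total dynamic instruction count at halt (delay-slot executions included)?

10

PC=0  addi  r2, r0, 7        | r0=0 r1=11 r2=7 r3=10
PC=1  ori   r2, r2, 1        | r0=0 r1=11 r2=7 r3=10
PC=2  slti  r1, r3, 9        | r0=0 r1=0 r2=7 r3=10
PC=3  beq  r2, r3, L5        | r0=0 r1=0 r2=7 r3=10  [not taken]
PC=4  add  r2, r3, r2        | r0=0 r1=0 r2=17 r3=10
PC=5  addi  r3, r0, 9        | r0=0 r1=0 r2=17 r3=9
PC=6  nor  r3, r3, r2        | r0=0 r1=0 r2=17 r3=65510
PC=7  xor  r1, r2, r0        | r0=0 r1=17 r2=17 r3=65510
PC=8  beq  r1, r2, L14       | r0=0 r1=17 r2=17 r3=65510  [TAKEN]
PC=9  add  r1, r3, r2        | r0=0 r1=65527 r2=17 r3=65510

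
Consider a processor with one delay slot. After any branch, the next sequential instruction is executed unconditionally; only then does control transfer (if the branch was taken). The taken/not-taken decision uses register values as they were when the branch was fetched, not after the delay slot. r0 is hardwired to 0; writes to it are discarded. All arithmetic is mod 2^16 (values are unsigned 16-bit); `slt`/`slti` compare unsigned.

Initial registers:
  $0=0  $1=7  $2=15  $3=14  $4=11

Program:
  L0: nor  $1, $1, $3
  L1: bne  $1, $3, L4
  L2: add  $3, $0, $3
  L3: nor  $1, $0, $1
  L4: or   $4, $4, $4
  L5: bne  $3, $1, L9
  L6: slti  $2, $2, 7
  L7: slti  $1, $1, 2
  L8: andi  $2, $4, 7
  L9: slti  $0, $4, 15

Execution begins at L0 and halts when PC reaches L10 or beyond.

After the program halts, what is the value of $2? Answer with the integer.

0

  step pc=0: nor  $1, $1, $3  regs=(0,65520,15,14,11)
  step pc=1: bne  $1, $3, L4  cond=T  regs=(0,65520,15,14,11)
  step pc=2: add  $3, $0, $3  regs=(0,65520,15,14,11)
  step pc=4: or   $4, $4, $4  regs=(0,65520,15,14,11)
  step pc=5: bne  $3, $1, L9  cond=T  regs=(0,65520,15,14,11)
  step pc=6: slti  $2, $2, 7  regs=(0,65520,0,14,11)
  step pc=9: slti  $0, $4, 15  regs=(0,65520,0,14,11)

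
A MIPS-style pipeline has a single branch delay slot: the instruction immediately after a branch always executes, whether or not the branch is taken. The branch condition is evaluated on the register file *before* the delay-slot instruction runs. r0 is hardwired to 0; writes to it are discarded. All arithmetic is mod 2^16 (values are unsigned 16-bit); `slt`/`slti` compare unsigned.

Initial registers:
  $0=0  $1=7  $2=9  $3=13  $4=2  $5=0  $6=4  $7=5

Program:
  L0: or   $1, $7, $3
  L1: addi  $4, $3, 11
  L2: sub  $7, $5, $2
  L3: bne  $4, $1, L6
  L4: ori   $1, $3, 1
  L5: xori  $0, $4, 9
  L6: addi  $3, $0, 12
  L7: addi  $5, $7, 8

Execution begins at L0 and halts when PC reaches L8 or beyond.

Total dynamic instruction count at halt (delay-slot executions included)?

  step pc=0: or   $1, $7, $3  regs=(0,13,9,13,2,0,4,5)
  step pc=1: addi  $4, $3, 11  regs=(0,13,9,13,24,0,4,5)
  step pc=2: sub  $7, $5, $2  regs=(0,13,9,13,24,0,4,65527)
  step pc=3: bne  $4, $1, L6  cond=T  regs=(0,13,9,13,24,0,4,65527)
  step pc=4: ori   $1, $3, 1  regs=(0,13,9,13,24,0,4,65527)
  step pc=6: addi  $3, $0, 12  regs=(0,13,9,12,24,0,4,65527)
  step pc=7: addi  $5, $7, 8  regs=(0,13,9,12,24,65535,4,65527)

7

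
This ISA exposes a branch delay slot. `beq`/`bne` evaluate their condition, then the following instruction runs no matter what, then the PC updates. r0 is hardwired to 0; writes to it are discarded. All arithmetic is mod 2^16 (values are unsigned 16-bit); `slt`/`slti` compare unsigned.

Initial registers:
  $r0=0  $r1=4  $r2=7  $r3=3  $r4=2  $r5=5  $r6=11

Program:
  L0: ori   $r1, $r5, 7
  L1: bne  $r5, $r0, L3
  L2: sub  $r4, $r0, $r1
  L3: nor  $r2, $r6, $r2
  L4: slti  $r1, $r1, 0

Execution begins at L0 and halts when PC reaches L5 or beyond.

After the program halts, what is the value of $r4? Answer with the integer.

  step pc=0: ori   $r1, $r5, 7  regs=(0,7,7,3,2,5,11)
  step pc=1: bne  $r5, $r0, L3  cond=T  regs=(0,7,7,3,2,5,11)
  step pc=2: sub  $r4, $r0, $r1  regs=(0,7,7,3,65529,5,11)
  step pc=3: nor  $r2, $r6, $r2  regs=(0,7,65520,3,65529,5,11)
  step pc=4: slti  $r1, $r1, 0  regs=(0,0,65520,3,65529,5,11)

65529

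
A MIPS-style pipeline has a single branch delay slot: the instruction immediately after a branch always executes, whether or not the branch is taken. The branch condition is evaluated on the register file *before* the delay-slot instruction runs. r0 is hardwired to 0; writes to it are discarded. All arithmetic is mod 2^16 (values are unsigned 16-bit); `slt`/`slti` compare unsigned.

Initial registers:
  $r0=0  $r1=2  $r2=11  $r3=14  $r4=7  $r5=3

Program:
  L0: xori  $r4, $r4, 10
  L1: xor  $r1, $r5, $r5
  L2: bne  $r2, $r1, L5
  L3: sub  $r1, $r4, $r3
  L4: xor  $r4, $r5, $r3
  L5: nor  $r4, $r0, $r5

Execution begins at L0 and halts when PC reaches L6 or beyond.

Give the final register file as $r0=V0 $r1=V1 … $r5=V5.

  step pc=0: xori  $r4, $r4, 10  regs=(0,2,11,14,13,3)
  step pc=1: xor  $r1, $r5, $r5  regs=(0,0,11,14,13,3)
  step pc=2: bne  $r2, $r1, L5  cond=T  regs=(0,0,11,14,13,3)
  step pc=3: sub  $r1, $r4, $r3  regs=(0,65535,11,14,13,3)
  step pc=5: nor  $r4, $r0, $r5  regs=(0,65535,11,14,65532,3)

$r0=0 $r1=65535 $r2=11 $r3=14 $r4=65532 $r5=3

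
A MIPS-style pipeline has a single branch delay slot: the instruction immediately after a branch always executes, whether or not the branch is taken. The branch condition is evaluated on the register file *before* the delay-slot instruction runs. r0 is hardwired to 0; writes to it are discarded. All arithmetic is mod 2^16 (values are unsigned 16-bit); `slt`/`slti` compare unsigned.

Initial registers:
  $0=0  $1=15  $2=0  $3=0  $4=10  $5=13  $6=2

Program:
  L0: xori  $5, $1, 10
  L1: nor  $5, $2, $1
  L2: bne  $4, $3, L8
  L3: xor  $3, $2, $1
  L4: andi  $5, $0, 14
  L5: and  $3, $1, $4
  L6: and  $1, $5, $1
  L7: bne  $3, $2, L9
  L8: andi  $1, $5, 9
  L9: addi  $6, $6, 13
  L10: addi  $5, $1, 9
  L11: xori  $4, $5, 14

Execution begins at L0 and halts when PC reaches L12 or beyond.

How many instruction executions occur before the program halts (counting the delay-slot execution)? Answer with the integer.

[0] xori  $5, $1, 10  →  {$0:0, $1:15, $2:0, $3:0, $4:10, $5:5, $6:2}
[1] nor  $5, $2, $1  →  {$0:0, $1:15, $2:0, $3:0, $4:10, $5:65520, $6:2}
[2] bne  $4, $3, L8  →  {$0:0, $1:15, $2:0, $3:0, $4:10, $5:65520, $6:2}  ⟨branch taken⟩
[3] xor  $3, $2, $1  →  {$0:0, $1:15, $2:0, $3:15, $4:10, $5:65520, $6:2}
[8] andi  $1, $5, 9  →  {$0:0, $1:0, $2:0, $3:15, $4:10, $5:65520, $6:2}
[9] addi  $6, $6, 13  →  {$0:0, $1:0, $2:0, $3:15, $4:10, $5:65520, $6:15}
[10] addi  $5, $1, 9  →  {$0:0, $1:0, $2:0, $3:15, $4:10, $5:9, $6:15}
[11] xori  $4, $5, 14  →  {$0:0, $1:0, $2:0, $3:15, $4:7, $5:9, $6:15}

8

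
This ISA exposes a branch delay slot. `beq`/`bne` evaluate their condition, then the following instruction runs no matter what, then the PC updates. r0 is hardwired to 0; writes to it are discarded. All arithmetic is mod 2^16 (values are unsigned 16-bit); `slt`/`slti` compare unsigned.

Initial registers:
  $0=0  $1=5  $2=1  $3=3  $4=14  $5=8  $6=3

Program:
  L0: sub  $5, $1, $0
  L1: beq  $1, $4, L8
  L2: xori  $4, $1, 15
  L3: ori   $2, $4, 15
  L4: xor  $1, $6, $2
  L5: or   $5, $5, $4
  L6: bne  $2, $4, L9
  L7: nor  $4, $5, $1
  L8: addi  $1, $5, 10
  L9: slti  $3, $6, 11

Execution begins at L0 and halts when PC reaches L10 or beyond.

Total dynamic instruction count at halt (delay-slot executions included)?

9

[0] sub  $5, $1, $0  →  {$0:0, $1:5, $2:1, $3:3, $4:14, $5:5, $6:3}
[1] beq  $1, $4, L8  →  {$0:0, $1:5, $2:1, $3:3, $4:14, $5:5, $6:3}  ⟨branch fallthrough⟩
[2] xori  $4, $1, 15  →  {$0:0, $1:5, $2:1, $3:3, $4:10, $5:5, $6:3}
[3] ori   $2, $4, 15  →  {$0:0, $1:5, $2:15, $3:3, $4:10, $5:5, $6:3}
[4] xor  $1, $6, $2  →  {$0:0, $1:12, $2:15, $3:3, $4:10, $5:5, $6:3}
[5] or   $5, $5, $4  →  {$0:0, $1:12, $2:15, $3:3, $4:10, $5:15, $6:3}
[6] bne  $2, $4, L9  →  {$0:0, $1:12, $2:15, $3:3, $4:10, $5:15, $6:3}  ⟨branch taken⟩
[7] nor  $4, $5, $1  →  {$0:0, $1:12, $2:15, $3:3, $4:65520, $5:15, $6:3}
[9] slti  $3, $6, 11  →  {$0:0, $1:12, $2:15, $3:1, $4:65520, $5:15, $6:3}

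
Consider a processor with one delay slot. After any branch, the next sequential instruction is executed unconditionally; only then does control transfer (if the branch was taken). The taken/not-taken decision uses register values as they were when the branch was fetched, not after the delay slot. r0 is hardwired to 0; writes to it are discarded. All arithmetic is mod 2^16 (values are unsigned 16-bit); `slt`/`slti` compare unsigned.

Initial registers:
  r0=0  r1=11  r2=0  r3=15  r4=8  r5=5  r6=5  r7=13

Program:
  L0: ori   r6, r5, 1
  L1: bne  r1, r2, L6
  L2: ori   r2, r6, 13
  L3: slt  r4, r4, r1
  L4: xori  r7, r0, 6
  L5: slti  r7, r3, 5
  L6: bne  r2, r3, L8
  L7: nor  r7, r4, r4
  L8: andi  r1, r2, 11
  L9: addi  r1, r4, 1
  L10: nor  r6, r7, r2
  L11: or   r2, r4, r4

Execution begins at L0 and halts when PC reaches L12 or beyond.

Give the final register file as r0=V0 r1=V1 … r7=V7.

r0=0 r1=9 r2=8 r3=15 r4=8 r5=5 r6=0 r7=65527

  step pc=0: ori   r6, r5, 1  regs=(0,11,0,15,8,5,5,13)
  step pc=1: bne  r1, r2, L6  cond=T  regs=(0,11,0,15,8,5,5,13)
  step pc=2: ori   r2, r6, 13  regs=(0,11,13,15,8,5,5,13)
  step pc=6: bne  r2, r3, L8  cond=T  regs=(0,11,13,15,8,5,5,13)
  step pc=7: nor  r7, r4, r4  regs=(0,11,13,15,8,5,5,65527)
  step pc=8: andi  r1, r2, 11  regs=(0,9,13,15,8,5,5,65527)
  step pc=9: addi  r1, r4, 1  regs=(0,9,13,15,8,5,5,65527)
  step pc=10: nor  r6, r7, r2  regs=(0,9,13,15,8,5,0,65527)
  step pc=11: or   r2, r4, r4  regs=(0,9,8,15,8,5,0,65527)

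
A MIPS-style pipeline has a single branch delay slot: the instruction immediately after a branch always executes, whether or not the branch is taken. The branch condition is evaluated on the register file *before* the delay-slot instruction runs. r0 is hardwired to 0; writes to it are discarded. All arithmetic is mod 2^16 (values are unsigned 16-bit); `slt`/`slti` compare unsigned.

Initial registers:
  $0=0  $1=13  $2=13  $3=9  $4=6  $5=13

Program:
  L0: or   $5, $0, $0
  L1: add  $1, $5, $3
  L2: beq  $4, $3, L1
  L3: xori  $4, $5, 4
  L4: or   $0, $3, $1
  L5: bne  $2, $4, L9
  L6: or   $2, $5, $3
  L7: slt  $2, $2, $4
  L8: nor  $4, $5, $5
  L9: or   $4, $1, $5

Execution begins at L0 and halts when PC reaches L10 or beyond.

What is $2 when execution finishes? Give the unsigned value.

9

PC=0  or   $5, $0, $0        | $0=0 $1=13 $2=13 $3=9 $4=6 $5=0
PC=1  add  $1, $5, $3        | $0=0 $1=9 $2=13 $3=9 $4=6 $5=0
PC=2  beq  $4, $3, L1        | $0=0 $1=9 $2=13 $3=9 $4=6 $5=0  [not taken]
PC=3  xori  $4, $5, 4        | $0=0 $1=9 $2=13 $3=9 $4=4 $5=0
PC=4  or   $0, $3, $1        | $0=0 $1=9 $2=13 $3=9 $4=4 $5=0
PC=5  bne  $2, $4, L9        | $0=0 $1=9 $2=13 $3=9 $4=4 $5=0  [TAKEN]
PC=6  or   $2, $5, $3        | $0=0 $1=9 $2=9 $3=9 $4=4 $5=0
PC=9  or   $4, $1, $5        | $0=0 $1=9 $2=9 $3=9 $4=9 $5=0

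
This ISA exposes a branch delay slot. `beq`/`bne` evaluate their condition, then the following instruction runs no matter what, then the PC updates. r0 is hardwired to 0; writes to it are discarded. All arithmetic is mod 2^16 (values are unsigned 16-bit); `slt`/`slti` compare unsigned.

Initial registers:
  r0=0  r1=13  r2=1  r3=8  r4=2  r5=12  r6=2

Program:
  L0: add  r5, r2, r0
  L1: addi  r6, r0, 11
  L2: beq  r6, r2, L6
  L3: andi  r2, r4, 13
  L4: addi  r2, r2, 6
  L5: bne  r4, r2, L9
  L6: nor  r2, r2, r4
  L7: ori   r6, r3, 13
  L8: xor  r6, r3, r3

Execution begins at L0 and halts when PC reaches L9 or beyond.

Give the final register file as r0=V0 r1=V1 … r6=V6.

#0 add  r5, r2, r0 ; 0/13/1/8/2/1/2
#1 addi  r6, r0, 11 ; 0/13/1/8/2/1/11
#2 beq  r6, r2, L6 ; 0/13/1/8/2/1/11 ; →fallthru
#3 andi  r2, r4, 13 ; 0/13/0/8/2/1/11
#4 addi  r2, r2, 6 ; 0/13/6/8/2/1/11
#5 bne  r4, r2, L9 ; 0/13/6/8/2/1/11 ; →target
#6 nor  r2, r2, r4 ; 0/13/65529/8/2/1/11

r0=0 r1=13 r2=65529 r3=8 r4=2 r5=1 r6=11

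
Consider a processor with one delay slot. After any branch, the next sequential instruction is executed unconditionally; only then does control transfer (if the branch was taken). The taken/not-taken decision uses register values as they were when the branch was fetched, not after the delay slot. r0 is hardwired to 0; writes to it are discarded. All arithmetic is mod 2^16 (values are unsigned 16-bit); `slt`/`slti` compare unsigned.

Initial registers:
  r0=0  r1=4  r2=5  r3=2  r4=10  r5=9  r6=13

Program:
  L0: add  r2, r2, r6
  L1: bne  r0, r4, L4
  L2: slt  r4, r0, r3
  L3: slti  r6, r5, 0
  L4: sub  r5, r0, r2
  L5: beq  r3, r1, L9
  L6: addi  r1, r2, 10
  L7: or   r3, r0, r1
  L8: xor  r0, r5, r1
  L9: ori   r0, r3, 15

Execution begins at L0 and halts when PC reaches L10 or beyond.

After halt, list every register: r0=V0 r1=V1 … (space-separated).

r0=0 r1=28 r2=18 r3=28 r4=1 r5=65518 r6=13

#0 add  r2, r2, r6 ; 0/4/18/2/10/9/13
#1 bne  r0, r4, L4 ; 0/4/18/2/10/9/13 ; →target
#2 slt  r4, r0, r3 ; 0/4/18/2/1/9/13
#4 sub  r5, r0, r2 ; 0/4/18/2/1/65518/13
#5 beq  r3, r1, L9 ; 0/4/18/2/1/65518/13 ; →fallthru
#6 addi  r1, r2, 10 ; 0/28/18/2/1/65518/13
#7 or   r3, r0, r1 ; 0/28/18/28/1/65518/13
#8 xor  r0, r5, r1 ; 0/28/18/28/1/65518/13
#9 ori   r0, r3, 15 ; 0/28/18/28/1/65518/13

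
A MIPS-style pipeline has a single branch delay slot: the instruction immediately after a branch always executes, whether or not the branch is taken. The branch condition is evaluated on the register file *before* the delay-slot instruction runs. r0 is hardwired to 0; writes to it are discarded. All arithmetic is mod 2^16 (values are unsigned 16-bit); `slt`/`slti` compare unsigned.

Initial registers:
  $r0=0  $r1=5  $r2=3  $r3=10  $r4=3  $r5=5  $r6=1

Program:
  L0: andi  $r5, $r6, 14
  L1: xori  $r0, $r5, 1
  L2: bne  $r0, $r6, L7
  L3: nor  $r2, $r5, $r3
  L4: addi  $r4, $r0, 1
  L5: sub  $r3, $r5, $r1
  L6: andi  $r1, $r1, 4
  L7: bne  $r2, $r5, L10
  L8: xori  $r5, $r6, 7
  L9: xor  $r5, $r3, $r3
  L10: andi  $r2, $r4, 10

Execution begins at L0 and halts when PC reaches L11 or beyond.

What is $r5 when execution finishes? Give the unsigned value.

#0 andi  $r5, $r6, 14 ; 0/5/3/10/3/0/1
#1 xori  $r0, $r5, 1 ; 0/5/3/10/3/0/1
#2 bne  $r0, $r6, L7 ; 0/5/3/10/3/0/1 ; →target
#3 nor  $r2, $r5, $r3 ; 0/5/65525/10/3/0/1
#7 bne  $r2, $r5, L10 ; 0/5/65525/10/3/0/1 ; →target
#8 xori  $r5, $r6, 7 ; 0/5/65525/10/3/6/1
#10 andi  $r2, $r4, 10 ; 0/5/2/10/3/6/1

6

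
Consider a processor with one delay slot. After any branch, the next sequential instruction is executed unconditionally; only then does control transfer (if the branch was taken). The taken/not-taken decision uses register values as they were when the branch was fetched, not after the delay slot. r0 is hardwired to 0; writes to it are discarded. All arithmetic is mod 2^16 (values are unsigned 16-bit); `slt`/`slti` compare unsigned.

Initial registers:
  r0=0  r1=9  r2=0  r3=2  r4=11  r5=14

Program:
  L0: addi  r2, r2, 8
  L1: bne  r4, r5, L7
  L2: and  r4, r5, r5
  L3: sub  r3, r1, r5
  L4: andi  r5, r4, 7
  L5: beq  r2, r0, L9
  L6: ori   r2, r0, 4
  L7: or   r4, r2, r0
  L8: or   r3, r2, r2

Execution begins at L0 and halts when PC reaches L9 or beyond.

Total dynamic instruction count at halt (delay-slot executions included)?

5

PC=0  addi  r2, r2, 8        | r0=0 r1=9 r2=8 r3=2 r4=11 r5=14
PC=1  bne  r4, r5, L7        | r0=0 r1=9 r2=8 r3=2 r4=11 r5=14  [TAKEN]
PC=2  and  r4, r5, r5        | r0=0 r1=9 r2=8 r3=2 r4=14 r5=14
PC=7  or   r4, r2, r0        | r0=0 r1=9 r2=8 r3=2 r4=8 r5=14
PC=8  or   r3, r2, r2        | r0=0 r1=9 r2=8 r3=8 r4=8 r5=14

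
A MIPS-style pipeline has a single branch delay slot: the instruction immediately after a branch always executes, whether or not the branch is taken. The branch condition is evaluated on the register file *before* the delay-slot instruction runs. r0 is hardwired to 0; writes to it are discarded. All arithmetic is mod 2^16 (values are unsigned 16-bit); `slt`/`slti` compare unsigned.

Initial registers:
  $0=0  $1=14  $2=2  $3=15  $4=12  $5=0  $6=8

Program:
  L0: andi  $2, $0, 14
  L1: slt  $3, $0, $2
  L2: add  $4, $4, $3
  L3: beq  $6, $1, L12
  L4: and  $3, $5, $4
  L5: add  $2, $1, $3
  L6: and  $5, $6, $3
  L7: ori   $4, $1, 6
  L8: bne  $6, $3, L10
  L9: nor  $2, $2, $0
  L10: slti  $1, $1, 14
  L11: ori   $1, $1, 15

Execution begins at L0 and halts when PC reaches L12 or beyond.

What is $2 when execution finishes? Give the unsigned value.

65521

  step pc=0: andi  $2, $0, 14  regs=(0,14,0,15,12,0,8)
  step pc=1: slt  $3, $0, $2  regs=(0,14,0,0,12,0,8)
  step pc=2: add  $4, $4, $3  regs=(0,14,0,0,12,0,8)
  step pc=3: beq  $6, $1, L12  cond=F  regs=(0,14,0,0,12,0,8)
  step pc=4: and  $3, $5, $4  regs=(0,14,0,0,12,0,8)
  step pc=5: add  $2, $1, $3  regs=(0,14,14,0,12,0,8)
  step pc=6: and  $5, $6, $3  regs=(0,14,14,0,12,0,8)
  step pc=7: ori   $4, $1, 6  regs=(0,14,14,0,14,0,8)
  step pc=8: bne  $6, $3, L10  cond=T  regs=(0,14,14,0,14,0,8)
  step pc=9: nor  $2, $2, $0  regs=(0,14,65521,0,14,0,8)
  step pc=10: slti  $1, $1, 14  regs=(0,0,65521,0,14,0,8)
  step pc=11: ori   $1, $1, 15  regs=(0,15,65521,0,14,0,8)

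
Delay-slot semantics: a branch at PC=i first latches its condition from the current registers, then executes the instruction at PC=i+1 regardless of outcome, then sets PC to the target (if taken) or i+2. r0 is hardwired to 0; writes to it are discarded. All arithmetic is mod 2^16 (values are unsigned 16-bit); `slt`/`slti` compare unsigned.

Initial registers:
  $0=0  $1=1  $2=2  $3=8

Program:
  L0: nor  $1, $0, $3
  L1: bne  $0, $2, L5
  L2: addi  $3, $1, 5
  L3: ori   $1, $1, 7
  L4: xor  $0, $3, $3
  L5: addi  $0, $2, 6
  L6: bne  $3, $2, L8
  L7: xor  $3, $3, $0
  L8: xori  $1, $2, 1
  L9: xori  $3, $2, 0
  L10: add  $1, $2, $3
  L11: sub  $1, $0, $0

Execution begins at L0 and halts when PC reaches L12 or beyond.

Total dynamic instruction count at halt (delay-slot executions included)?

#0 nor  $1, $0, $3 ; 0/65527/2/8
#1 bne  $0, $2, L5 ; 0/65527/2/8 ; →target
#2 addi  $3, $1, 5 ; 0/65527/2/65532
#5 addi  $0, $2, 6 ; 0/65527/2/65532
#6 bne  $3, $2, L8 ; 0/65527/2/65532 ; →target
#7 xor  $3, $3, $0 ; 0/65527/2/65532
#8 xori  $1, $2, 1 ; 0/3/2/65532
#9 xori  $3, $2, 0 ; 0/3/2/2
#10 add  $1, $2, $3 ; 0/4/2/2
#11 sub  $1, $0, $0 ; 0/0/2/2

10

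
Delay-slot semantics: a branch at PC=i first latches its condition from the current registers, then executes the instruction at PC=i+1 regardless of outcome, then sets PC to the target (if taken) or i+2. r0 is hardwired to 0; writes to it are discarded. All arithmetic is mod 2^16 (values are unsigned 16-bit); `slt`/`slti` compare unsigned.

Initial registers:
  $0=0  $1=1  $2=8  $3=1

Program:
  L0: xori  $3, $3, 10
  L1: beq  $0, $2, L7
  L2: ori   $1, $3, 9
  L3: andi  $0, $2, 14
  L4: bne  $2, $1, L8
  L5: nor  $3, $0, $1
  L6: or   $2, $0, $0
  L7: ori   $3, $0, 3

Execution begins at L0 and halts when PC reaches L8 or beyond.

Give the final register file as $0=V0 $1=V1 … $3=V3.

#0 xori  $3, $3, 10 ; 0/1/8/11
#1 beq  $0, $2, L7 ; 0/1/8/11 ; →fallthru
#2 ori   $1, $3, 9 ; 0/11/8/11
#3 andi  $0, $2, 14 ; 0/11/8/11
#4 bne  $2, $1, L8 ; 0/11/8/11 ; →target
#5 nor  $3, $0, $1 ; 0/11/8/65524

$0=0 $1=11 $2=8 $3=65524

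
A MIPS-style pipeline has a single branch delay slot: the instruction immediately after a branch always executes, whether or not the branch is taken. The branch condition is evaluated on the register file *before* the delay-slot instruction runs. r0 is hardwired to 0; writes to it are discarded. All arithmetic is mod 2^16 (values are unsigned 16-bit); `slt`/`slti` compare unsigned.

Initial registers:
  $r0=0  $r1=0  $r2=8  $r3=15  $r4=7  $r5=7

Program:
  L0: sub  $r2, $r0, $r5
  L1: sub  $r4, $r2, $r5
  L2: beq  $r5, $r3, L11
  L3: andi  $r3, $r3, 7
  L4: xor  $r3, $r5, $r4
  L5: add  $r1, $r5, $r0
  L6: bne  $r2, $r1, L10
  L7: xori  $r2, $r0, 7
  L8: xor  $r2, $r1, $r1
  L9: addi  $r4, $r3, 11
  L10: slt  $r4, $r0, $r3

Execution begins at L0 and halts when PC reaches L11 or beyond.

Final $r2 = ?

7

[0] sub  $r2, $r0, $r5  →  {$r0:0, $r1:0, $r2:65529, $r3:15, $r4:7, $r5:7}
[1] sub  $r4, $r2, $r5  →  {$r0:0, $r1:0, $r2:65529, $r3:15, $r4:65522, $r5:7}
[2] beq  $r5, $r3, L11  →  {$r0:0, $r1:0, $r2:65529, $r3:15, $r4:65522, $r5:7}  ⟨branch fallthrough⟩
[3] andi  $r3, $r3, 7  →  {$r0:0, $r1:0, $r2:65529, $r3:7, $r4:65522, $r5:7}
[4] xor  $r3, $r5, $r4  →  {$r0:0, $r1:0, $r2:65529, $r3:65525, $r4:65522, $r5:7}
[5] add  $r1, $r5, $r0  →  {$r0:0, $r1:7, $r2:65529, $r3:65525, $r4:65522, $r5:7}
[6] bne  $r2, $r1, L10  →  {$r0:0, $r1:7, $r2:65529, $r3:65525, $r4:65522, $r5:7}  ⟨branch taken⟩
[7] xori  $r2, $r0, 7  →  {$r0:0, $r1:7, $r2:7, $r3:65525, $r4:65522, $r5:7}
[10] slt  $r4, $r0, $r3  →  {$r0:0, $r1:7, $r2:7, $r3:65525, $r4:1, $r5:7}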